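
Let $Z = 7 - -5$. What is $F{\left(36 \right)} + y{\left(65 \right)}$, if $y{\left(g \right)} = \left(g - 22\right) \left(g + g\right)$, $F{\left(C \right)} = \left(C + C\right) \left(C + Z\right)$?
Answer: $9046$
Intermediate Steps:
$Z = 12$ ($Z = 7 + 5 = 12$)
$F{\left(C \right)} = 2 C \left(12 + C\right)$ ($F{\left(C \right)} = \left(C + C\right) \left(C + 12\right) = 2 C \left(12 + C\right)$)
$y{\left(g \right)} = 2 g \left(-22 + g\right)$ ($y{\left(g \right)} = \left(-22 + g\right) 2 g = 2 g \left(-22 + g\right)$)
$F{\left(36 \right)} + y{\left(65 \right)} = 2 \cdot 36 \left(12 + 36\right) + 2 \cdot 65 \left(-22 + 65\right) = 2 \cdot 36 \cdot 48 + 2 \cdot 65 \cdot 43 = 3456 + 5590 = 9046$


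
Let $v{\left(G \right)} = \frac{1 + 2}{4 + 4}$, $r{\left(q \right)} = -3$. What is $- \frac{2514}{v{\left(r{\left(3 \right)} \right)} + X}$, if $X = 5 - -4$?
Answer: $- \frac{6704}{25} \approx -268.16$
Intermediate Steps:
$X = 9$ ($X = 5 + 4 = 9$)
$v{\left(G \right)} = \frac{3}{8}$
$- \frac{2514}{v{\left(r{\left(3 \right)} \right)} + X} = - \frac{2514}{\frac{3}{8} + 9} = - \frac{2514}{\frac{75}{8}} = \left(-2514\right) \frac{8}{75} = - \frac{6704}{25}$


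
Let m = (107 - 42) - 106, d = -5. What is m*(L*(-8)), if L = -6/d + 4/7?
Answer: 20336/35 ≈ 581.03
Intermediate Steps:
m = -41 (m = 65 - 106 = -41)
L = 62/35 (L = -6/(-5) + 4/7 = -6*(-⅕) + 4*(⅐) = 6/5 + 4/7 = 62/35 ≈ 1.7714)
m*(L*(-8)) = -2542*(-8)/35 = -41*(-496/35) = 20336/35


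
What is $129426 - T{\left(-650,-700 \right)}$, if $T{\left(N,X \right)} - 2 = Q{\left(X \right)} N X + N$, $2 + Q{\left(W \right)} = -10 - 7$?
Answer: $8775074$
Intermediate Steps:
$Q{\left(W \right)} = -19$ ($Q{\left(W \right)} = -2 - 17 = -19$)
$T{\left(N,X \right)} = 2 + N - 19 N X$ ($T{\left(N,X \right)} = 2 + \left(- 19 N X + N\right) = 2 - \left(- N + 19 N X\right) = 2 + N - 19 N X$)
$129426 - T{\left(-650,-700 \right)} = 129426 - \left(2 - 650 - \left(-12350\right) \left(-700\right)\right) = 129426 - \left(2 - 650 - 8645000\right) = 129426 - -8645648 = 129426 + 8645648 = 8775074$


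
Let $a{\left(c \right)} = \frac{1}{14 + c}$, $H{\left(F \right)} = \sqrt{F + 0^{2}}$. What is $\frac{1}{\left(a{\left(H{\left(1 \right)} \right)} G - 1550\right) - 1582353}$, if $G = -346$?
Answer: $- \frac{15}{23758891} \approx -6.3134 \cdot 10^{-7}$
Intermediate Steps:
$H{\left(F \right)} = \sqrt{F}$ ($H{\left(F \right)} = \sqrt{F + 0} = \sqrt{F}$)
$\frac{1}{\left(a{\left(H{\left(1 \right)} \right)} G - 1550\right) - 1582353} = \frac{1}{\left(\frac{1}{14 + \sqrt{1}} \left(-346\right) - 1550\right) - 1582353} = \frac{1}{\left(\frac{1}{14 + 1} \left(-346\right) - 1550\right) - 1582353} = \frac{1}{\left(\frac{1}{15} \left(-346\right) - 1550\right) - 1582353} = \frac{1}{\left(- \frac{346}{15} - 1550\right) - 1582353} = \frac{1}{- \frac{23596}{15} - 1582353} = \frac{1}{- \frac{23758891}{15}} = - \frac{15}{23758891}$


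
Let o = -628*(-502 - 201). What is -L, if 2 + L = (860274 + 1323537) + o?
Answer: -2625293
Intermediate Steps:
o = 441484 (o = -628*(-703) = 441484)
L = 2625293 (L = -2 + ((860274 + 1323537) + 441484) = -2 + (2183811 + 441484) = -2 + 2625295 = 2625293)
-L = -1*2625293 = -2625293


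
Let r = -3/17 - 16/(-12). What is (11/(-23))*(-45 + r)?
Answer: 24596/1173 ≈ 20.968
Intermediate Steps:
r = 59/51 (r = -3*1/17 - 16*(-1/12) = -3/17 + 4/3 = 59/51 ≈ 1.1569)
(11/(-23))*(-45 + r) = (11/(-23))*(-45 + 59/51) = (11*(-1/23))*(-2236/51) = -11/23*(-2236/51) = 24596/1173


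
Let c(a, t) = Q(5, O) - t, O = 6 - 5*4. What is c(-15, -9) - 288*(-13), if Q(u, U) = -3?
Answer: 3750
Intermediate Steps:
O = -14 (O = 6 - 20 = -14)
c(a, t) = -3 - t
c(-15, -9) - 288*(-13) = (-3 - 1*(-9)) - 288*(-13) = (-3 + 9) + 3744 = 6 + 3744 = 3750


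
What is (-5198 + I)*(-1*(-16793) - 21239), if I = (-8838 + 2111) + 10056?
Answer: 8309574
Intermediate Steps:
I = 3329 (I = -6727 + 10056 = 3329)
(-5198 + I)*(-1*(-16793) - 21239) = (-5198 + 3329)*(-1*(-16793) - 21239) = -1869*(16793 - 21239) = -1869*(-4446) = 8309574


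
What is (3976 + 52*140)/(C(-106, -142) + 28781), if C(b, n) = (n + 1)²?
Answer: 5628/24331 ≈ 0.23131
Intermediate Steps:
C(b, n) = (1 + n)²
(3976 + 52*140)/(C(-106, -142) + 28781) = (3976 + 52*140)/((1 - 142)² + 28781) = (3976 + 7280)/((-141)² + 28781) = 11256/(19881 + 28781) = 11256/48662 = 11256*(1/48662) = 5628/24331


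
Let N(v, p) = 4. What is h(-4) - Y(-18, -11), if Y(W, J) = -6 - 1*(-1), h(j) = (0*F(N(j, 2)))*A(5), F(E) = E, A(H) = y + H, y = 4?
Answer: 5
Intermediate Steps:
A(H) = 4 + H
h(j) = 0 (h(j) = (0*4)*(4 + 5) = 0*9 = 0)
Y(W, J) = -5 (Y(W, J) = -6 + 1 = -5)
h(-4) - Y(-18, -11) = 0 - 1*(-5) = 0 + 5 = 5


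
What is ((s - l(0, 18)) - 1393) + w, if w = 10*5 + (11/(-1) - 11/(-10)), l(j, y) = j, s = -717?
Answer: -20699/10 ≈ -2069.9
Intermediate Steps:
w = 401/10 (w = 50 + (11*(-1) - 11*(-⅒)) = 50 + (-11 + 11/10) = 50 - 99/10 = 401/10 ≈ 40.100)
((s - l(0, 18)) - 1393) + w = ((-717 - 1*0) - 1393) + 401/10 = ((-717 + 0) - 1393) + 401/10 = (-717 - 1393) + 401/10 = -2110 + 401/10 = -20699/10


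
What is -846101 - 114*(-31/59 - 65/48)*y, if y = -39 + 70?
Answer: -396224425/472 ≈ -8.3946e+5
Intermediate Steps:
y = 31
-846101 - 114*(-31/59 - 65/48)*y = -846101 - 114*(-31/59 - 65/48)*31 = -846101 - 114*(-5323/2832)*31 = -846101 - (-101137)*31/472 = -846101 - 1*(-3135247/472) = -846101 + 3135247/472 = -396224425/472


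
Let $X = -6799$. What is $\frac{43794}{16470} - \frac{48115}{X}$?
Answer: $\frac{20189064}{2073695} \approx 9.7358$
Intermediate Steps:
$\frac{43794}{16470} - \frac{48115}{X} = \frac{43794}{16470} - \frac{48115}{-6799} = 43794 \cdot \frac{1}{16470} - - \frac{48115}{6799} = \frac{811}{305} + \frac{48115}{6799} = \frac{20189064}{2073695}$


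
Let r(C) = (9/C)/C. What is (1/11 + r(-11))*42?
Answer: 840/121 ≈ 6.9421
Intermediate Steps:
r(C) = 9/C²
(1/11 + r(-11))*42 = (1/11 + 9/(-11)²)*42 = (1/11 + 9*(1/121))*42 = (1/11 + 9/121)*42 = (20/121)*42 = 840/121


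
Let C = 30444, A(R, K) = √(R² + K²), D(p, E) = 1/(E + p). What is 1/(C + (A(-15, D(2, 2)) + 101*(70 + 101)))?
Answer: 763440/36427535999 - 4*√3601/36427535999 ≈ 2.0951e-5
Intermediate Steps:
A(R, K) = √(K² + R²)
1/(C + (A(-15, D(2, 2)) + 101*(70 + 101))) = 1/(30444 + (√((1/(2 + 2))² + (-15)²) + 101*(70 + 101))) = 1/(30444 + (√((1/4)² + 225) + 101*171)) = 1/(30444 + (√((¼)² + 225) + 17271)) = 1/(30444 + (√(1/16 + 225) + 17271)) = 1/(30444 + (√(3601/16) + 17271)) = 1/(30444 + (√3601/4 + 17271)) = 1/(30444 + (17271 + √3601/4)) = 1/(47715 + √3601/4)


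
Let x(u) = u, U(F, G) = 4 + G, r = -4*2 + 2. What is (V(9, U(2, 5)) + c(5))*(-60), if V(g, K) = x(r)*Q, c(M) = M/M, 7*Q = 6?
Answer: 1740/7 ≈ 248.57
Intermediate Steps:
Q = 6/7 (Q = (⅐)*6 = 6/7 ≈ 0.85714)
r = -6 (r = -8 + 2 = -6)
c(M) = 1
V(g, K) = -36/7 (V(g, K) = -6*6/7 = -36/7)
(V(9, U(2, 5)) + c(5))*(-60) = (-36/7 + 1)*(-60) = -29/7*(-60) = 1740/7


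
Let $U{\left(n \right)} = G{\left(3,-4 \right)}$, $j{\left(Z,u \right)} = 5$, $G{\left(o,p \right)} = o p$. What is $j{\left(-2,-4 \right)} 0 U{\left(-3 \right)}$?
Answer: $0$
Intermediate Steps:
$U{\left(n \right)} = -12$ ($U{\left(n \right)} = 3 \left(-4\right) = -12$)
$j{\left(-2,-4 \right)} 0 U{\left(-3 \right)} = 5 \cdot 0 \left(-12\right) = 0 \left(-12\right) = 0$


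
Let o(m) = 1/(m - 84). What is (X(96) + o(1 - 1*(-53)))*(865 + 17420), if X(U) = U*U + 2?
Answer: 337101041/2 ≈ 1.6855e+8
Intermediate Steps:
X(U) = 2 + U**2 (X(U) = U**2 + 2 = 2 + U**2)
o(m) = 1/(-84 + m)
(X(96) + o(1 - 1*(-53)))*(865 + 17420) = ((2 + 96**2) + 1/(-84 + (1 - 1*(-53))))*(865 + 17420) = ((2 + 9216) + 1/(-84 + (1 + 53)))*18285 = (9218 + 1/(-84 + 54))*18285 = (9218 + 1/(-30))*18285 = (9218 - 1/30)*18285 = (276539/30)*18285 = 337101041/2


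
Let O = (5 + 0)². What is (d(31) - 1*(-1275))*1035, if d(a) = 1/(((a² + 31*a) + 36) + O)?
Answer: 872272470/661 ≈ 1.3196e+6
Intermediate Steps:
O = 25 (O = 5² = 25)
d(a) = 1/(61 + a² + 31*a) (d(a) = 1/(((a² + 31*a) + 36) + 25) = 1/((36 + a² + 31*a) + 25) = 1/(61 + a² + 31*a))
(d(31) - 1*(-1275))*1035 = (1/(61 + 31² + 31*31) - 1*(-1275))*1035 = (1/(61 + 961 + 961) + 1275)*1035 = (1/1983 + 1275)*1035 = (2528326/1983)*1035 = 872272470/661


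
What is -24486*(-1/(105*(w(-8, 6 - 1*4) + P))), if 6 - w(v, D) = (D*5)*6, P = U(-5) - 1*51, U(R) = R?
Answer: -53/25 ≈ -2.1200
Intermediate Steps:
P = -56 (P = -5 - 1*51 = -5 - 51 = -56)
w(v, D) = 6 - 30*D (w(v, D) = 6 - D*5*6 = 6 - 5*D*6 = 6 - 30*D)
-24486*(-1/(105*(w(-8, 6 - 1*4) + P))) = -24486*(-1/(105*((6 - 30*(6 - 1*4)) - 56))) = -24486*(-1/(105*((6 - 30*(6 - 4)) - 56))) = -24486*(-1/(105*((6 - 30*2) - 56))) = -24486*(-1/(105*((6 - 60) - 56))) = -24486*(-1/(105*(-54 - 56))) = -24486/((-105*(-110))) = -24486/11550 = -24486*1/11550 = -53/25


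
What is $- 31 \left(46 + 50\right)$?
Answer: $-2976$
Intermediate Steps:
$- 31 \left(46 + 50\right) = \left(-31\right) 96 = -2976$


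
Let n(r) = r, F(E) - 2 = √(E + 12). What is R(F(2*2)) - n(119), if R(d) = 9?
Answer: -110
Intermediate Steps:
F(E) = 2 + √(12 + E) (F(E) = 2 + √(E + 12) = 2 + √(12 + E))
R(F(2*2)) - n(119) = 9 - 1*119 = 9 - 119 = -110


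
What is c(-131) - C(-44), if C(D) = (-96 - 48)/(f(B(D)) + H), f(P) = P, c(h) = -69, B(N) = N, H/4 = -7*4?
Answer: -909/13 ≈ -69.923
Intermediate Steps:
H = -112 (H = 4*(-7*4) = 4*(-28) = -112)
C(D) = -144/(-112 + D) (C(D) = (-96 - 48)/(D - 112) = -144/(-112 + D))
c(-131) - C(-44) = -69 - (-144)/(-112 - 44) = -69 - (-144)/(-156) = -69 - (-144)*(-1)/156 = -69 - 1*12/13 = -69 - 12/13 = -909/13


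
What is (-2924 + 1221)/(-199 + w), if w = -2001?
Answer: 1703/2200 ≈ 0.77409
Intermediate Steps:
(-2924 + 1221)/(-199 + w) = (-2924 + 1221)/(-199 - 2001) = -1703/(-2200) = -1703*(-1/2200) = 1703/2200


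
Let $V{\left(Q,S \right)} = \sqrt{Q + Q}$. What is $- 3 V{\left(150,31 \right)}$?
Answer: $- 30 \sqrt{3} \approx -51.962$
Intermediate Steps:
$V{\left(Q,S \right)} = \sqrt{2} \sqrt{Q}$ ($V{\left(Q,S \right)} = \sqrt{2 Q} = \sqrt{2} \sqrt{Q}$)
$- 3 V{\left(150,31 \right)} = - 3 \sqrt{2} \sqrt{150} = - 3 \sqrt{2} \cdot 5 \sqrt{6} = - 3 \cdot 10 \sqrt{3} = - 30 \sqrt{3}$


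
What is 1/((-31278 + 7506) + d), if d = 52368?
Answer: 1/28596 ≈ 3.4970e-5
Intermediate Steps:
1/((-31278 + 7506) + d) = 1/((-31278 + 7506) + 52368) = 1/(-23772 + 52368) = 1/28596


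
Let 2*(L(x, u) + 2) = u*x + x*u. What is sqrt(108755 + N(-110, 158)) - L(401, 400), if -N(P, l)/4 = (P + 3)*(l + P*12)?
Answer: -160398 + I*sqrt(388581) ≈ -1.604e+5 + 623.36*I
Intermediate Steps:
L(x, u) = -2 + u*x (L(x, u) = -2 + (u*x + x*u)/2 = -2 + (u*x + u*x)/2 = -2 + (2*u*x)/2 = -2 + u*x)
N(P, l) = -4*(3 + P)*(l + 12*P) (N(P, l) = -4*(P + 3)*(l + P*12) = -4*(3 + P)*(l + 12*P))
sqrt(108755 + N(-110, 158)) - L(401, 400) = sqrt(108755 + (-144*(-110) - 48*(-110)**2 - 12*158 - 4*(-110)*158)) - (-2 + 400*401) = sqrt(108755 + (15840 - 48*12100 - 1896 + 69520)) - (-2 + 160400) = sqrt(108755 + (15840 - 580800 - 1896 + 69520)) - 1*160398 = sqrt(108755 - 497336) - 160398 = sqrt(-388581) - 160398 = I*sqrt(388581) - 160398 = -160398 + I*sqrt(388581)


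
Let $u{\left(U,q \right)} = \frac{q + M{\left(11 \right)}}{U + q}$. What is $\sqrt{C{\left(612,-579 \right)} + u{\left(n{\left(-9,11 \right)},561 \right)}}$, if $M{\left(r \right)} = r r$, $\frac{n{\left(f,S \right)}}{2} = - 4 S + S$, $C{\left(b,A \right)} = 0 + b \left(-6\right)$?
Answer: $\frac{i \sqrt{825890}}{15} \approx 60.586 i$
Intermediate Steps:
$C{\left(b,A \right)} = - 6 b$ ($C{\left(b,A \right)} = 0 - 6 b = - 6 b$)
$n{\left(f,S \right)} = - 6 S$ ($n{\left(f,S \right)} = 2 \left(- 4 S + S\right) = 2 \left(- 3 S\right) = - 6 S$)
$M{\left(r \right)} = r^{2}$
$u{\left(U,q \right)} = \frac{121 + q}{U + q}$ ($u{\left(U,q \right)} = \frac{q + 11^{2}}{U + q} = \frac{q + 121}{U + q} = \frac{121 + q}{U + q}$)
$\sqrt{C{\left(612,-579 \right)} + u{\left(n{\left(-9,11 \right)},561 \right)}} = \sqrt{\left(-6\right) 612 + \frac{121 + 561}{\left(-6\right) 11 + 561}} = \sqrt{-3672 + \frac{1}{-66 + 561} \cdot 682} = \sqrt{-3672 + \frac{1}{495} \cdot 682} = \sqrt{-3672 + \frac{62}{45}} = \sqrt{- \frac{165178}{45}} = \frac{i \sqrt{825890}}{15}$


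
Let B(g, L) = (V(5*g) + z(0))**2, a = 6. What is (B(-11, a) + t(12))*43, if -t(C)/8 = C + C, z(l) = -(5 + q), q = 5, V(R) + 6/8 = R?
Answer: 2842171/16 ≈ 1.7764e+5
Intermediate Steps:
V(R) = -3/4 + R
z(l) = -10 (z(l) = -(5 + 5) = -1*10 = -10)
B(g, L) = (-43/4 + 5*g)**2 (B(g, L) = ((-3/4 + 5*g) - 10)**2 = (-43/4 + 5*g)**2)
t(C) = -16*C (t(C) = -8*(C + C) = -16*C)
(B(-11, a) + t(12))*43 = ((-43 + 20*(-11))**2/16 - 16*12)*43 = ((-43 - 220)**2/16 - 192)*43 = ((1/16)*(-263)**2 - 192)*43 = ((1/16)*69169 - 192)*43 = (69169/16 - 192)*43 = (66097/16)*43 = 2842171/16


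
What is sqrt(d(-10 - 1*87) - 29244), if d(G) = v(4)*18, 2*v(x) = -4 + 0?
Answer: 4*I*sqrt(1830) ≈ 171.11*I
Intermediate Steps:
v(x) = -2 (v(x) = (-4 + 0)/2 = (1/2)*(-4) = -2)
d(G) = -36 (d(G) = -2*18 = -36)
sqrt(d(-10 - 1*87) - 29244) = sqrt(-36 - 29244) = sqrt(-29280) = 4*I*sqrt(1830)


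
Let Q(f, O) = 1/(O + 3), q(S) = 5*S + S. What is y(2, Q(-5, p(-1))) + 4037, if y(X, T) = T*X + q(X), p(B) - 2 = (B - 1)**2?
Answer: 36443/9 ≈ 4049.2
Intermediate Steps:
q(S) = 6*S
p(B) = 2 + (-1 + B)**2 (p(B) = 2 + (B - 1)**2 = 2 + (-1 + B)**2)
Q(f, O) = 1/(3 + O)
y(X, T) = 6*X + T*X (y(X, T) = T*X + 6*X = 6*X + T*X)
y(2, Q(-5, p(-1))) + 4037 = 2*(6 + 1/(3 + (2 + (-1 - 1)**2))) + 4037 = 2*(6 + 1/(3 + (2 + (-2)**2))) + 4037 = 2*(6 + 1/(3 + (2 + 4))) + 4037 = 2*(6 + 1/(3 + 6)) + 4037 = 2*(6 + 1/9) + 4037 = 2*(55/9) + 4037 = 110/9 + 4037 = 36443/9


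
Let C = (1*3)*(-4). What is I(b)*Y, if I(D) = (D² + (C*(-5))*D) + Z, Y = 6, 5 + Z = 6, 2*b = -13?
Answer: -4161/2 ≈ -2080.5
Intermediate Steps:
b = -13/2 (b = (½)*(-13) = -13/2 ≈ -6.5000)
Z = 1 (Z = -5 + 6 = 1)
C = -12 (C = 3*(-4) = -12)
I(D) = 1 + D² + 60*D (I(D) = (D² + (-12*(-5))*D) + 1 = (D² + 60*D) + 1 = 1 + D² + 60*D)
I(b)*Y = (1 + (-13/2)² + 60*(-13/2))*6 = (1 + 169/4 - 390)*6 = -1387/4*6 = -4161/2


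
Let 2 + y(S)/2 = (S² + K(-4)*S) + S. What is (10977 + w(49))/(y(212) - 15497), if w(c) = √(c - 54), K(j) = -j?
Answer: 10977/76507 + I*√5/76507 ≈ 0.14348 + 2.9227e-5*I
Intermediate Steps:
w(c) = √(-54 + c)
y(S) = -4 + 2*S² + 10*S (y(S) = -4 + 2*((S² + (-1*(-4))*S) + S) = -4 + 2*((S² + 4*S) + S) = -4 + 2*(S² + 5*S) = -4 + (2*S² + 10*S) = -4 + 2*S² + 10*S)
(10977 + w(49))/(y(212) - 15497) = (10977 + √(-54 + 49))/((-4 + 2*212² + 10*212) - 15497) = (10977 + √(-5))/((-4 + 2*44944 + 2120) - 15497) = (10977 + I*√5)/((-4 + 89888 + 2120) - 15497) = (10977 + I*√5)/(92004 - 15497) = (10977 + I*√5)/76507 = (10977 + I*√5)*(1/76507) = 10977/76507 + I*√5/76507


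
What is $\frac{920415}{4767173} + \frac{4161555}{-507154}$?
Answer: $- \frac{19372060485105}{2417690855642} \approx -8.0126$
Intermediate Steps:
$\frac{920415}{4767173} + \frac{4161555}{-507154} = 920415 \cdot \frac{1}{4767173} + 4161555 \left(- \frac{1}{507154}\right) = \frac{920415}{4767173} - \frac{4161555}{507154} = - \frac{19372060485105}{2417690855642}$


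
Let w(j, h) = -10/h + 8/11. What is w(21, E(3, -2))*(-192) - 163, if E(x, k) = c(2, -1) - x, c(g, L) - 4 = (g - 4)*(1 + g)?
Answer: -7553/11 ≈ -686.64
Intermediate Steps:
c(g, L) = 4 + (1 + g)*(-4 + g) (c(g, L) = 4 + (g - 4)*(1 + g) = 4 + (-4 + g)*(1 + g) = 4 + (1 + g)*(-4 + g))
E(x, k) = -2 - x (E(x, k) = 2*(-3 + 2) - x = 2*(-1) - x = -2 - x)
w(j, h) = 8/11 - 10/h (w(j, h) = -10/h + 8*(1/11) = -10/h + 8/11 = 8/11 - 10/h)
w(21, E(3, -2))*(-192) - 163 = (8/11 - 10/(-2 - 1*3))*(-192) - 163 = (8/11 - 10/(-2 - 3))*(-192) - 163 = (8/11 - 10/(-5))*(-192) - 163 = (8/11 - 10*(-⅕))*(-192) - 163 = (8/11 + 2)*(-192) - 163 = (30/11)*(-192) - 163 = -5760/11 - 163 = -7553/11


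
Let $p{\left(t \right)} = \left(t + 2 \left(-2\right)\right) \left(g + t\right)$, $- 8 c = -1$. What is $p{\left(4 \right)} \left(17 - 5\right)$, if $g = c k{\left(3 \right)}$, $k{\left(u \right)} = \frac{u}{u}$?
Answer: $0$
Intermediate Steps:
$c = \frac{1}{8}$ ($c = \left(- \frac{1}{8}\right) \left(-1\right) = \frac{1}{8} \approx 0.125$)
$k{\left(u \right)} = 1$
$g = \frac{1}{8}$ ($g = \frac{1}{8} \cdot 1 = \frac{1}{8} \approx 0.125$)
$p{\left(t \right)} = \left(-4 + t\right) \left(\frac{1}{8} + t\right)$ ($p{\left(t \right)} = \left(t + 2 \left(-2\right)\right) \left(\frac{1}{8} + t\right) = \left(t - 4\right) \left(\frac{1}{8} + t\right) = \left(-4 + t\right) \left(\frac{1}{8} + t\right)$)
$p{\left(4 \right)} \left(17 - 5\right) = \left(- \frac{1}{2} + 4^{2} - \frac{31}{2}\right) \left(17 - 5\right) = \left(- \frac{1}{2} + 16 - \frac{31}{2}\right) 12 = 0 \cdot 12 = 0$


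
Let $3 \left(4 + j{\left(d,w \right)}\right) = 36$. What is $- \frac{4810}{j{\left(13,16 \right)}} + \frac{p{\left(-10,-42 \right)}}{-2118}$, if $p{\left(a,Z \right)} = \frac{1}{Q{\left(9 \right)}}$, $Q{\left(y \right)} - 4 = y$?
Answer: $- \frac{33109637}{55068} \approx -601.25$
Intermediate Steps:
$Q{\left(y \right)} = 4 + y$
$p{\left(a,Z \right)} = \frac{1}{13}$ ($p{\left(a,Z \right)} = \frac{1}{4 + 9} = \frac{1}{13}$)
$j{\left(d,w \right)} = 8$ ($j{\left(d,w \right)} = -4 + \frac{1}{3} \cdot 36 = -4 + 12 = 8$)
$- \frac{4810}{j{\left(13,16 \right)}} + \frac{p{\left(-10,-42 \right)}}{-2118} = - \frac{4810}{8} + \frac{1}{13 \left(-2118\right)} = \left(-4810\right) \frac{1}{8} + \frac{1}{13} \left(- \frac{1}{2118}\right) = - \frac{2405}{4} - \frac{1}{27534} = - \frac{33109637}{55068}$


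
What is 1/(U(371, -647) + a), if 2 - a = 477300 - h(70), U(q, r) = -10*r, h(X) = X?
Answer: -1/470758 ≈ -2.1242e-6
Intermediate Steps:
a = -477228 (a = 2 - (477300 - 1*70) = 2 - (477300 - 70) = 2 - 1*477230 = 2 - 477230 = -477228)
1/(U(371, -647) + a) = 1/(-10*(-647) - 477228) = 1/(6470 - 477228) = 1/(-470758) = -1/470758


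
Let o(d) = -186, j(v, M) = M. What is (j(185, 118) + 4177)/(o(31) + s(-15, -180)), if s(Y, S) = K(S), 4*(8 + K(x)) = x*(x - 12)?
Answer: 4295/8446 ≈ 0.50852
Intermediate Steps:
K(x) = -8 + x*(-12 + x)/4 (K(x) = -8 + (x*(x - 12))/4 = -8 + (x*(-12 + x))/4 = -8 + x*(-12 + x)/4)
s(Y, S) = -8 - 3*S + S**2/4
(j(185, 118) + 4177)/(o(31) + s(-15, -180)) = (118 + 4177)/(-186 + (-8 - 3*(-180) + (1/4)*(-180)**2)) = 4295/(-186 + (-8 + 540 + (1/4)*32400)) = 4295/(-186 + (-8 + 540 + 8100)) = 4295/(-186 + 8632) = 4295/8446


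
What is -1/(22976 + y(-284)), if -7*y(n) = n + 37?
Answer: -7/161079 ≈ -4.3457e-5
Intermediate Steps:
y(n) = -37/7 - n/7 (y(n) = -(n + 37)/7 = -(37 + n)/7 = -37/7 - n/7)
-1/(22976 + y(-284)) = -1/(22976 + (-37/7 - ⅐*(-284))) = -1/(22976 + (-37/7 + 284/7)) = -1/(22976 + 247/7) = -1/161079/7 = -1*7/161079 = -7/161079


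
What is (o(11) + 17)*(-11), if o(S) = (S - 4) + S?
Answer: -385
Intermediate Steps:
o(S) = -4 + 2*S (o(S) = (-4 + S) + S = -4 + 2*S)
(o(11) + 17)*(-11) = ((-4 + 2*11) + 17)*(-11) = ((-4 + 22) + 17)*(-11) = (18 + 17)*(-11) = 35*(-11) = -385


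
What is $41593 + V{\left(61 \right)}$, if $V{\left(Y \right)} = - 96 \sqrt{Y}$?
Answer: $41593 - 96 \sqrt{61} \approx 40843.0$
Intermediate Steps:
$41593 + V{\left(61 \right)} = 41593 - 96 \sqrt{61}$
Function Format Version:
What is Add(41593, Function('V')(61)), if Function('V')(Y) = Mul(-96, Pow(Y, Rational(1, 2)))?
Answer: Add(41593, Mul(-96, Pow(61, Rational(1, 2)))) ≈ 40843.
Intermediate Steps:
Add(41593, Function('V')(61)) = Add(41593, Mul(-96, Pow(61, Rational(1, 2))))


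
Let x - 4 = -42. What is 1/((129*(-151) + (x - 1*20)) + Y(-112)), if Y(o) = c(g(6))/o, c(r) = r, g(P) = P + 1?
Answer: -16/312593 ≈ -5.1185e-5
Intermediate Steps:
x = -38 (x = 4 - 42 = -38)
g(P) = 1 + P
Y(o) = 7/o (Y(o) = (1 + 6)/o = 7/o)
1/((129*(-151) + (x - 1*20)) + Y(-112)) = 1/((129*(-151) + (-38 - 1*20)) + 7/(-112)) = 1/((-19479 + (-38 - 20)) + 7*(-1/112)) = 1/((-19479 - 58) - 1/16) = 1/(-19537 - 1/16) = 1/(-312593/16) = -16/312593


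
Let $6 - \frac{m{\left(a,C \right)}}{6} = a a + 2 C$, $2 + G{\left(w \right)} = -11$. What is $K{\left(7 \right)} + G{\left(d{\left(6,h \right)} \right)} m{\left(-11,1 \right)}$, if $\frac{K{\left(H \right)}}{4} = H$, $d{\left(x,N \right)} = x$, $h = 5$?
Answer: $9154$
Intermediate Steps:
$G{\left(w \right)} = -13$ ($G{\left(w \right)} = -2 - 11 = -13$)
$K{\left(H \right)} = 4 H$
$m{\left(a,C \right)} = 36 - 12 C - 6 a^{2}$ ($m{\left(a,C \right)} = 36 - 6 \left(a a + 2 C\right) = 36 - 6 \left(a^{2} + 2 C\right) = 36 - \left(6 a^{2} + 12 C\right) = 36 - 12 C - 6 a^{2}$)
$K{\left(7 \right)} + G{\left(d{\left(6,h \right)} \right)} m{\left(-11,1 \right)} = 4 \cdot 7 - 13 \left(36 - 12 - 6 \left(-11\right)^{2}\right) = 28 - 13 \left(36 - 12 - 726\right) = 28 - -9126 = 28 + 9126 = 9154$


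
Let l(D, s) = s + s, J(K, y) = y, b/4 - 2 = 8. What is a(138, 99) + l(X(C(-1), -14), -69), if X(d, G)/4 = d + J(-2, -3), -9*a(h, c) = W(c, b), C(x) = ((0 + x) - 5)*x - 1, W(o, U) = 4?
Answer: -1246/9 ≈ -138.44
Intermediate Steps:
b = 40 (b = 8 + 4*8 = 8 + 32 = 40)
C(x) = -1 + x*(-5 + x) (C(x) = (x - 5)*x - 1 = (-5 + x)*x - 1 = x*(-5 + x) - 1 = -1 + x*(-5 + x))
a(h, c) = -4/9 (a(h, c) = -1/9*4 = -4/9)
X(d, G) = -12 + 4*d (X(d, G) = 4*(d - 3) = 4*(-3 + d) = -12 + 4*d)
l(D, s) = 2*s
a(138, 99) + l(X(C(-1), -14), -69) = -4/9 + 2*(-69) = -4/9 - 138 = -1246/9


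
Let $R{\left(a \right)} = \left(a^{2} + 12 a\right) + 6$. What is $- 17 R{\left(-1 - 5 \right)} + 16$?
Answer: $526$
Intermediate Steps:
$R{\left(a \right)} = 6 + a^{2} + 12 a$
$- 17 R{\left(-1 - 5 \right)} + 16 = - 17 \left(6 + \left(-1 - 5\right)^{2} + 12 \left(-1 - 5\right)\right) + 16 = - 17 \left(6 + \left(-6\right)^{2} + 12 \left(-6\right)\right) + 16 = - 17 \left(6 + 36 - 72\right) + 16 = \left(-17\right) \left(-30\right) + 16 = 510 + 16 = 526$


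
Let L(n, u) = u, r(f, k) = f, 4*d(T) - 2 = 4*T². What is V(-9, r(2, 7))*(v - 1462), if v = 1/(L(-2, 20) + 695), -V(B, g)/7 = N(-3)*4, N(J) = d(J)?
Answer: 278057514/715 ≈ 3.8889e+5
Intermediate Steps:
d(T) = ½ + T² (d(T) = ½ + (4*T²)/4 = ½ + T²)
N(J) = ½ + J²
V(B, g) = -266 (V(B, g) = -7*(½ + (-3)²)*4 = -7*(½ + 9)*4 = -133*4/2 = -7*38 = -266)
v = 1/715 (v = 1/(20 + 695) = 1/715 ≈ 0.0013986)
V(-9, r(2, 7))*(v - 1462) = -266*(1/715 - 1462) = -266*(-1045329/715) = 278057514/715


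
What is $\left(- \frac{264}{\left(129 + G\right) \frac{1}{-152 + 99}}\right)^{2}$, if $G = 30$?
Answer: $7744$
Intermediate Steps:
$\left(- \frac{264}{\left(129 + G\right) \frac{1}{-152 + 99}}\right)^{2} = \left(- \frac{264}{\left(129 + 30\right) \frac{1}{-152 + 99}}\right)^{2} = \left(- \frac{264}{159 \frac{1}{-53}}\right)^{2} = \left(- \frac{264}{159 \left(- \frac{1}{53}\right)}\right)^{2} = \left(- \frac{264}{-3}\right)^{2} = \left(\left(-264\right) \left(- \frac{1}{3}\right)\right)^{2} = 88^{2} = 7744$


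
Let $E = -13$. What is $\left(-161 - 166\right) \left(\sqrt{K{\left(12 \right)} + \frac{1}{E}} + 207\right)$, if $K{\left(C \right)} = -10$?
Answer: $-67689 - \frac{327 i \sqrt{1703}}{13} \approx -67689.0 - 1038.0 i$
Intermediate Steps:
$\left(-161 - 166\right) \left(\sqrt{K{\left(12 \right)} + \frac{1}{E}} + 207\right) = \left(-161 - 166\right) \left(\sqrt{-10 + \frac{1}{-13}} + 207\right) = \left(-161 - 166\right) \left(\sqrt{-10 - \frac{1}{13}} + 207\right) = - 327 \left(\sqrt{- \frac{131}{13}} + 207\right) = - 327 \left(\frac{i \sqrt{1703}}{13} + 207\right) = - 327 \left(207 + \frac{i \sqrt{1703}}{13}\right) = -67689 - \frac{327 i \sqrt{1703}}{13}$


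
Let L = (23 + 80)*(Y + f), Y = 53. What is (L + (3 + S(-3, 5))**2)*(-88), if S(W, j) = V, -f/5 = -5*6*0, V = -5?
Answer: -480744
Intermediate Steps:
f = 0 (f = -5*(-5*6)*0 = -(-150)*0 = -5*0 = 0)
S(W, j) = -5
L = 5459 (L = (23 + 80)*(53 + 0) = 103*53 = 5459)
(L + (3 + S(-3, 5))**2)*(-88) = (5459 + (3 - 5)**2)*(-88) = (5459 + (-2)**2)*(-88) = (5459 + 4)*(-88) = 5463*(-88) = -480744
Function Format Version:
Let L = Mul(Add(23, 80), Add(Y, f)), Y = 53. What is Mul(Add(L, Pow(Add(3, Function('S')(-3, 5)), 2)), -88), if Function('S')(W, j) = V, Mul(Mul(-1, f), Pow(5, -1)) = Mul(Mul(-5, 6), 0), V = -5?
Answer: -480744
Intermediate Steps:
f = 0 (f = Mul(-5, Mul(Mul(-5, 6), 0)) = Mul(-5, Mul(-30, 0)) = Mul(-5, 0) = 0)
Function('S')(W, j) = -5
L = 5459 (L = Mul(Add(23, 80), Add(53, 0)) = Mul(103, 53) = 5459)
Mul(Add(L, Pow(Add(3, Function('S')(-3, 5)), 2)), -88) = Mul(Add(5459, Pow(Add(3, -5), 2)), -88) = Mul(Add(5459, Pow(-2, 2)), -88) = Mul(Add(5459, 4), -88) = Mul(5463, -88) = -480744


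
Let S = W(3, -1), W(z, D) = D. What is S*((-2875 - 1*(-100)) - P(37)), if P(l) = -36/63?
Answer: 19421/7 ≈ 2774.4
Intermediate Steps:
P(l) = -4/7 (P(l) = -36*1/63 = -4/7)
S = -1
S*((-2875 - 1*(-100)) - P(37)) = -((-2875 - 1*(-100)) - 1*(-4/7)) = -((-2875 + 100) + 4/7) = -(-2775 + 4/7) = -1*(-19421/7) = 19421/7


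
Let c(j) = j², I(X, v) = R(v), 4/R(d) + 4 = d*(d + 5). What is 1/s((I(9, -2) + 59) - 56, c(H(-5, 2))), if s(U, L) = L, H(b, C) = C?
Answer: ¼ ≈ 0.25000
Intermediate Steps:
R(d) = 4/(-4 + d*(5 + d)) (R(d) = 4/(-4 + d*(d + 5)) = 4/(-4 + d*(5 + d)))
I(X, v) = 4/(-4 + v² + 5*v)
1/s((I(9, -2) + 59) - 56, c(H(-5, 2))) = 1/(2²) = 1/4 = ¼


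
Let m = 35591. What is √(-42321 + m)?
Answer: I*√6730 ≈ 82.037*I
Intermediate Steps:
√(-42321 + m) = √(-42321 + 35591) = √(-6730) = I*√6730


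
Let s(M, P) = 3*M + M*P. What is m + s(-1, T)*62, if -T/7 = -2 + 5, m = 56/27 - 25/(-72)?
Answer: 241579/216 ≈ 1118.4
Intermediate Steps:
m = 523/216 (m = 56*(1/27) - 25*(-1/72) = 56/27 + 25/72 = 523/216 ≈ 2.4213)
T = -21 (T = -7*(-2 + 5) = -7*3 = -21)
m + s(-1, T)*62 = 523/216 - (3 - 21)*62 = 523/216 - 1*(-18)*62 = 523/216 + 18*62 = 523/216 + 1116 = 241579/216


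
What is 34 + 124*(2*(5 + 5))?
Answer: 2514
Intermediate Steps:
34 + 124*(2*(5 + 5)) = 34 + 124*(2*10) = 34 + 124*20 = 34 + 2480 = 2514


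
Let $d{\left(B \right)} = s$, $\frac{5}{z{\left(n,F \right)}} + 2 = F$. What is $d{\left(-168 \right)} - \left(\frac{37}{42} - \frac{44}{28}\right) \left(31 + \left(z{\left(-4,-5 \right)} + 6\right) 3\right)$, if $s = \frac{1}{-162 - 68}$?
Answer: $\frac{1093733}{33810} \approx 32.349$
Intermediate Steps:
$z{\left(n,F \right)} = \frac{5}{-2 + F}$
$s = - \frac{1}{230}$ ($s = \frac{1}{-230} = - \frac{1}{230} \approx -0.0043478$)
$d{\left(B \right)} = - \frac{1}{230}$
$d{\left(-168 \right)} - \left(\frac{37}{42} - \frac{44}{28}\right) \left(31 + \left(z{\left(-4,-5 \right)} + 6\right) 3\right) = - \frac{1}{230} - \left(\frac{37}{42} - \frac{44}{28}\right) \left(31 + \left(\frac{5}{-2 - 5} + 6\right) 3\right) = - \frac{1}{230} - \left(37 \cdot \frac{1}{42} - \frac{11}{7}\right) \left(31 + \left(\frac{5}{-7} + 6\right) 3\right) = - \frac{1}{230} - \left(\frac{37}{42} - \frac{11}{7}\right) \left(31 + \left(5 \left(- \frac{1}{7}\right) + 6\right) 3\right) = - \frac{1}{230} - - \frac{29 \left(31 + \left(- \frac{5}{7} + 6\right) 3\right)}{42} = - \frac{1}{230} - - \frac{29 \left(31 + \frac{37}{7} \cdot 3\right)}{42} = - \frac{1}{230} - - \frac{29 \left(31 + \frac{111}{7}\right)}{42} = - \frac{1}{230} - \left(- \frac{29}{42}\right) \frac{328}{7} = - \frac{1}{230} - - \frac{4756}{147} = - \frac{1}{230} + \frac{4756}{147} = \frac{1093733}{33810}$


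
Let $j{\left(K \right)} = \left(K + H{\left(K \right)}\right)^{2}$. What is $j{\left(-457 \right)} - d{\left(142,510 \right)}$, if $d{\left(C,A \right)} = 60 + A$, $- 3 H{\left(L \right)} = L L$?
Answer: $\frac{44192443270}{9} \approx 4.9103 \cdot 10^{9}$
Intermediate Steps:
$H{\left(L \right)} = - \frac{L^{2}}{3}$ ($H{\left(L \right)} = - \frac{L L}{3} = - \frac{L^{2}}{3}$)
$j{\left(K \right)} = \left(K - \frac{K^{2}}{3}\right)^{2}$
$j{\left(-457 \right)} - d{\left(142,510 \right)} = \frac{\left(-457\right)^{2} \left(-3 - 457\right)^{2}}{9} - \left(60 + 510\right) = \frac{1}{9} \cdot 208849 \left(-460\right)^{2} - 570 = \frac{1}{9} \cdot 208849 \cdot 211600 - 570 = \frac{44192448400}{9} - 570 = \frac{44192443270}{9}$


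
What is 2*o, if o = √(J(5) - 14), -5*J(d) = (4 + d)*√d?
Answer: 2*√(-350 - 45*√5)/5 ≈ 8.4911*I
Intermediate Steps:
J(d) = -√d*(4 + d)/5 (J(d) = -(4 + d)*√d/5 = -√d*(4 + d)/5)
o = √(-14 - 9*√5/5) (o = √(√5*(-4 - 1*5)/5 - 14) = √(√5*(-4 - 5)/5 - 14) = √((⅕)*√5*(-9) - 14) = √(-9*√5/5 - 14) = √(-14 - 9*√5/5) ≈ 4.2456*I)
2*o = 2*(√(-350 - 45*√5)/5) = 2*√(-350 - 45*√5)/5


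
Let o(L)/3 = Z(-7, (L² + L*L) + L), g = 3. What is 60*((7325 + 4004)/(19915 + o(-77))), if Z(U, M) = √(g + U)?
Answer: 13537022100/396607261 - 4078440*I/396607261 ≈ 34.132 - 0.010283*I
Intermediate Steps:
Z(U, M) = √(3 + U)
o(L) = 6*I (o(L) = 3*√(3 - 7) = 3*√(-4) = 3*(2*I) = 6*I)
60*((7325 + 4004)/(19915 + o(-77))) = 60*((7325 + 4004)/(19915 + 6*I)) = 60*(11329*((19915 - 6*I)/396607261)) = 60*(11329*(19915 - 6*I)/396607261) = 679740*(19915 - 6*I)/396607261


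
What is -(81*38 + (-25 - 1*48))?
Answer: -3005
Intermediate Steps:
-(81*38 + (-25 - 1*48)) = -(3078 + (-25 - 48)) = -(3078 - 73) = -1*3005 = -3005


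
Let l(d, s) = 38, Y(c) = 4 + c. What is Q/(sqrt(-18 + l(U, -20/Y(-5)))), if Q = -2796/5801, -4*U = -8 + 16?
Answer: -1398*sqrt(5)/29005 ≈ -0.10778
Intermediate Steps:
U = -2 (U = -(-8 + 16)/4 = -1/4*8 = -2)
Q = -2796/5801 (Q = -2796*1/5801 = -2796/5801 ≈ -0.48199)
Q/(sqrt(-18 + l(U, -20/Y(-5)))) = -2796/(5801*sqrt(-18 + 38)) = -2796*sqrt(5)/10/5801 = -1398*sqrt(5)/29005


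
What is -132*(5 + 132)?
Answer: -18084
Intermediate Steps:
-132*(5 + 132) = -132*137 = -18084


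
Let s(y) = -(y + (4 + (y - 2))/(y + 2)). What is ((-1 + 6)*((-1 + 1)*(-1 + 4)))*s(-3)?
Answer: 0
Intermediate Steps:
s(y) = -1 - y (s(y) = -(y + (4 + (-2 + y))/(2 + y)) = -(y + (2 + y)/(2 + y)) = -(y + 1) = -(1 + y) = -1 - y)
((-1 + 6)*((-1 + 1)*(-1 + 4)))*s(-3) = ((-1 + 6)*((-1 + 1)*(-1 + 4)))*(-1 - 1*(-3)) = (5*(0*3))*(-1 + 3) = (5*0)*2 = 0*2 = 0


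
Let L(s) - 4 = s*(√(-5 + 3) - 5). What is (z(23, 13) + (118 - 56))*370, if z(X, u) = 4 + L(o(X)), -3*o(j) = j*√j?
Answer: 25900 + 42550*√23/3 - 8510*I*√46/3 ≈ 93921.0 - 19239.0*I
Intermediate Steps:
o(j) = -j^(3/2)/3 (o(j) = -j*√j/3 = -j^(3/2)/3)
L(s) = 4 + s*(-5 + I*√2) (L(s) = 4 + s*(√(-5 + 3) - 5) = 4 + s*(√(-2) - 5) = 4 + s*(I*√2 - 5) = 4 + s*(-5 + I*√2))
z(X, u) = 8 + 5*X^(3/2)/3 - I*√2*X^(3/2)/3 (z(X, u) = 4 + (4 - (-5)*X^(3/2)/3 + I*(-X^(3/2)/3)*√2) = 4 + (4 + 5*X^(3/2)/3 - I*√2*X^(3/2)/3) = 8 + 5*X^(3/2)/3 - I*√2*X^(3/2)/3)
(z(23, 13) + (118 - 56))*370 = ((8 + 5*23^(3/2)/3 - I*√2*23^(3/2)/3) + (118 - 56))*370 = ((8 + 5*(23*√23)/3 - I*√2*23*√23/3) + 62)*370 = ((8 + 115*√23/3 - 23*I*√46/3) + 62)*370 = (70 + 115*√23/3 - 23*I*√46/3)*370 = 25900 + 42550*√23/3 - 8510*I*√46/3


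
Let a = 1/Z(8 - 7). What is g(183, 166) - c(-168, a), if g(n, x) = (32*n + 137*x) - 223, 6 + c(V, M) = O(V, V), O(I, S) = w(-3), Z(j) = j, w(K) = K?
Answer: 28384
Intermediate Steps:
O(I, S) = -3
a = 1 (a = 1/(8 - 7) = 1/1 = 1)
c(V, M) = -9 (c(V, M) = -6 - 3 = -9)
g(n, x) = -223 + 32*n + 137*x
g(183, 166) - c(-168, a) = (-223 + 32*183 + 137*166) - 1*(-9) = (-223 + 5856 + 22742) + 9 = 28375 + 9 = 28384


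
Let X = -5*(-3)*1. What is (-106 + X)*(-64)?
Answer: 5824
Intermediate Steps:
X = 15 (X = 15*1 = 15)
(-106 + X)*(-64) = (-106 + 15)*(-64) = -91*(-64) = 5824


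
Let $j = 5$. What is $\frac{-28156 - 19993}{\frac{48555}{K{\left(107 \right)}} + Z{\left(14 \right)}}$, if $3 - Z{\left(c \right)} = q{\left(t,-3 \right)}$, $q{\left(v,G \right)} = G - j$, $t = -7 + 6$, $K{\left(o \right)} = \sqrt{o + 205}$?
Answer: $\frac{4237112}{60450007} - \frac{119891010 \sqrt{78}}{60450007} \approx -17.446$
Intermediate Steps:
$K{\left(o \right)} = \sqrt{205 + o}$
$t = -1$
$q{\left(v,G \right)} = -5 + G$ ($q{\left(v,G \right)} = G - 5 = -5 + G$)
$Z{\left(c \right)} = 11$ ($Z{\left(c \right)} = 3 - \left(-5 - 3\right) = 3 - -8 = 3 + 8 = 11$)
$\frac{-28156 - 19993}{\frac{48555}{K{\left(107 \right)}} + Z{\left(14 \right)}} = \frac{-28156 - 19993}{\frac{48555}{\sqrt{205 + 107}} + 11} = - \frac{48149}{\frac{48555}{\sqrt{312}} + 11} = - \frac{48149}{\frac{48555}{2 \sqrt{78}} + 11} = - \frac{48149}{48555 \frac{\sqrt{78}}{156} + 11} = - \frac{48149}{\frac{1245 \sqrt{78}}{4} + 11} = - \frac{48149}{11 + \frac{1245 \sqrt{78}}{4}}$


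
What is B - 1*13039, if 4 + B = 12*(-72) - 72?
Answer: -13979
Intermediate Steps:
B = -940 (B = -4 + (12*(-72) - 72) = -4 + (-864 - 72) = -4 - 936 = -940)
B - 1*13039 = -940 - 1*13039 = -940 - 13039 = -13979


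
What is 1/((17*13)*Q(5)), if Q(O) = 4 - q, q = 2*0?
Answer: 1/884 ≈ 0.0011312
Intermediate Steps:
q = 0
Q(O) = 4 (Q(O) = 4 - 1*0 = 4 + 0 = 4)
1/((17*13)*Q(5)) = 1/((17*13)*4) = 1/(221*4) = 1/884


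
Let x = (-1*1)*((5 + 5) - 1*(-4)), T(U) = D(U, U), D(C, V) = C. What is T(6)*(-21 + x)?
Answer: -210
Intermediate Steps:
T(U) = U
x = -14 (x = -(10 + 4) = -1*14 = -14)
T(6)*(-21 + x) = 6*(-21 - 14) = 6*(-35) = -210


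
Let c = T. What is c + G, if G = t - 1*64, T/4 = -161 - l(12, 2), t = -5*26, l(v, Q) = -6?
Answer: -814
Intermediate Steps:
t = -130
T = -620 (T = 4*(-161 - 1*(-6)) = 4*(-161 + 6) = 4*(-155) = -620)
c = -620
G = -194 (G = -130 - 1*64 = -130 - 64 = -194)
c + G = -620 - 194 = -814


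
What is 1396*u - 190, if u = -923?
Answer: -1288698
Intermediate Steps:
1396*u - 190 = 1396*(-923) - 190 = -1288508 - 190 = -1288698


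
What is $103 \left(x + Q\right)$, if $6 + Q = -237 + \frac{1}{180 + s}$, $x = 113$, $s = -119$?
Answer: $- \frac{816687}{61} \approx -13388.0$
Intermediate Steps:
$Q = - \frac{14822}{61}$ ($Q = -6 - \left(237 - \frac{1}{180 - 119}\right) = -6 - \left(237 - \frac{1}{61}\right) = -6 + \left(-237 + \frac{1}{61}\right) = -6 - \frac{14456}{61} = - \frac{14822}{61} \approx -242.98$)
$103 \left(x + Q\right) = 103 \left(113 - \frac{14822}{61}\right) = 103 \left(- \frac{7929}{61}\right) = - \frac{816687}{61}$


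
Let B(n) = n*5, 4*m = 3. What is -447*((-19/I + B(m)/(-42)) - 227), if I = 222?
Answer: 210405731/2072 ≈ 1.0155e+5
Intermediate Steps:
m = ¾ (m = (¼)*3 = ¾ ≈ 0.75000)
B(n) = 5*n
-447*((-19/I + B(m)/(-42)) - 227) = -447*((-19/222 + (5*(¾))/(-42)) - 227) = -447*((-19*1/222 + (15/4)*(-1/42)) - 227) = -447*((-19/222 - 5/56) - 227) = -447*(-1087/6216 - 227) = -447*(-1412119/6216) = 210405731/2072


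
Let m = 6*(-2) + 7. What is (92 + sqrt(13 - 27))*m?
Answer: -460 - 5*I*sqrt(14) ≈ -460.0 - 18.708*I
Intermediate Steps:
m = -5 (m = -12 + 7 = -5)
(92 + sqrt(13 - 27))*m = (92 + sqrt(13 - 27))*(-5) = (92 + sqrt(-14))*(-5) = (92 + I*sqrt(14))*(-5) = -460 - 5*I*sqrt(14)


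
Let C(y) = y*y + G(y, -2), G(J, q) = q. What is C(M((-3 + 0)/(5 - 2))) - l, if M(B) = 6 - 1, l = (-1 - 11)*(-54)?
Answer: -625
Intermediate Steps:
l = 648 (l = -12*(-54) = 648)
M(B) = 5
C(y) = -2 + y² (C(y) = y*y - 2 = y² - 2 = -2 + y²)
C(M((-3 + 0)/(5 - 2))) - l = (-2 + 5²) - 1*648 = (-2 + 25) - 648 = 23 - 648 = -625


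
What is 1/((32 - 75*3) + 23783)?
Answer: 1/23590 ≈ 4.2391e-5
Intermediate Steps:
1/((32 - 75*3) + 23783) = 1/((32 - 225) + 23783) = 1/(-193 + 23783) = 1/23590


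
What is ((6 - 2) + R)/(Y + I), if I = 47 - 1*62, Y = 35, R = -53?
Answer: -49/20 ≈ -2.4500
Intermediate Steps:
I = -15 (I = 47 - 62 = -15)
((6 - 2) + R)/(Y + I) = ((6 - 2) - 53)/(35 - 15) = (4 - 53)/20 = (1/20)*(-49) = -49/20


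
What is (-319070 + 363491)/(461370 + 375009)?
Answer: 14807/278793 ≈ 0.053111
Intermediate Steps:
(-319070 + 363491)/(461370 + 375009) = 44421/836379 = 44421*(1/836379) = 14807/278793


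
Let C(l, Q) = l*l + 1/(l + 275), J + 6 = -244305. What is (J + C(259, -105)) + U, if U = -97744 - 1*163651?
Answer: -234225749/534 ≈ -4.3863e+5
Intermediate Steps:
J = -244311 (J = -6 - 244305 = -244311)
U = -261395 (U = -97744 - 163651 = -261395)
C(l, Q) = l**2 + 1/(275 + l)
(J + C(259, -105)) + U = (-244311 + (1 + 259**3 + 275*259**2)/(275 + 259)) - 261395 = (-244311 + (1 + 17373979 + 275*67081)/534) - 261395 = (-244311 + (1 + 17373979 + 18447275)/534) - 261395 = (-244311 + (1/534)*35821255) - 261395 = (-244311 + 35821255/534) - 261395 = -94640819/534 - 261395 = -234225749/534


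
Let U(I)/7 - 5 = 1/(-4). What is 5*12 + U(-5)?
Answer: 373/4 ≈ 93.250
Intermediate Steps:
U(I) = 133/4 (U(I) = 35 + 7/(-4) = 35 + 7*(-1/4) = 35 - 7/4 = 133/4)
5*12 + U(-5) = 5*12 + 133/4 = 60 + 133/4 = 373/4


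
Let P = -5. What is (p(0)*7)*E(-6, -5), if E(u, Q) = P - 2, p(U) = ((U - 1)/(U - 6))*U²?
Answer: 0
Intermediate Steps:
p(U) = U²*(-1 + U)/(-6 + U) (p(U) = ((-1 + U)/(-6 + U))*U² = U²*(-1 + U)/(-6 + U))
E(u, Q) = -7 (E(u, Q) = -5 - 2 = -7)
(p(0)*7)*E(-6, -5) = ((0²*(-1 + 0)/(-6 + 0))*7)*(-7) = ((0*(-1)/(-6))*7)*(-7) = ((0*(-⅙)*(-1))*7)*(-7) = (0*7)*(-7) = 0*(-7) = 0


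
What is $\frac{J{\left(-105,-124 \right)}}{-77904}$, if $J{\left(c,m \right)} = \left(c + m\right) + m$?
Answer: $\frac{353}{77904} \approx 0.0045312$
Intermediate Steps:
$J{\left(c,m \right)} = c + 2 m$
$\frac{J{\left(-105,-124 \right)}}{-77904} = \frac{-105 + 2 \left(-124\right)}{-77904} = \left(-105 - 248\right) \left(- \frac{1}{77904}\right) = \left(-353\right) \left(- \frac{1}{77904}\right) = \frac{353}{77904}$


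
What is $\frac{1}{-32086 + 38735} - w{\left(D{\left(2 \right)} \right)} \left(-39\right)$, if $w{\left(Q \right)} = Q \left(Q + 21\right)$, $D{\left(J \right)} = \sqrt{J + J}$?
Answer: $\frac{11928307}{6649} \approx 1794.0$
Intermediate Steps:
$D{\left(J \right)} = \sqrt{2} \sqrt{J}$ ($D{\left(J \right)} = \sqrt{2 J} = \sqrt{2} \sqrt{J}$)
$w{\left(Q \right)} = Q \left(21 + Q\right)$
$\frac{1}{-32086 + 38735} - w{\left(D{\left(2 \right)} \right)} \left(-39\right) = \frac{1}{-32086 + 38735} - \sqrt{2} \sqrt{2} \left(21 + \sqrt{2} \sqrt{2}\right) \left(-39\right) = \frac{1}{6649} - 2 \left(21 + 2\right) \left(-39\right) = \frac{1}{6649} - 2 \cdot 23 \left(-39\right) = \frac{1}{6649} - 46 \left(-39\right) = \frac{1}{6649} - -1794 = \frac{1}{6649} + 1794 = \frac{11928307}{6649}$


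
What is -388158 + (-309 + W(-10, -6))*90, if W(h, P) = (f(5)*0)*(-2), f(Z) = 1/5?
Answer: -415968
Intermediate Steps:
f(Z) = ⅕
W(h, P) = 0 (W(h, P) = ((⅕)*0)*(-2) = 0*(-2) = 0)
-388158 + (-309 + W(-10, -6))*90 = -388158 + (-309 + 0)*90 = -388158 - 309*90 = -388158 - 27810 = -415968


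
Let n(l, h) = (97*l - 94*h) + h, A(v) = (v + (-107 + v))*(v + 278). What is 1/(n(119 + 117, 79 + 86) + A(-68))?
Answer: -1/43483 ≈ -2.2997e-5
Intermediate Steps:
A(v) = (-107 + 2*v)*(278 + v)
n(l, h) = -93*h + 97*l (n(l, h) = (-94*h + 97*l) + h = -93*h + 97*l)
1/(n(119 + 117, 79 + 86) + A(-68)) = 1/((-93*(79 + 86) + 97*(119 + 117)) + (-29746 + 2*(-68)² + 449*(-68))) = 1/((-93*165 + 97*236) + (-29746 + 2*4624 - 30532)) = 1/((-15345 + 22892) + (-29746 + 9248 - 30532)) = 1/(7547 - 51030) = 1/(-43483) = -1/43483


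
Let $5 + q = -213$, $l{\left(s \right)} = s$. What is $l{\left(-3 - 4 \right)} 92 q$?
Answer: $140392$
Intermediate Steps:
$q = -218$ ($q = -5 - 213 = -218$)
$l{\left(-3 - 4 \right)} 92 q = \left(-3 - 4\right) 92 \left(-218\right) = \left(-7\right) 92 \left(-218\right) = \left(-644\right) \left(-218\right) = 140392$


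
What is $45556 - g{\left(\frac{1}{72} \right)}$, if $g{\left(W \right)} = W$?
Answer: $\frac{3280031}{72} \approx 45556.0$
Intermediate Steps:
$45556 - g{\left(\frac{1}{72} \right)} = 45556 - \frac{1}{72} = \frac{3280031}{72}$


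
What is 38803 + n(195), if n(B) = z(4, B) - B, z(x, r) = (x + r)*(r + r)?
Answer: 116218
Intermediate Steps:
z(x, r) = 2*r*(r + x) (z(x, r) = (r + x)*(2*r) = 2*r*(r + x))
n(B) = -B + 2*B*(4 + B) (n(B) = 2*B*(B + 4) - B = 2*B*(4 + B) - B = -B + 2*B*(4 + B))
38803 + n(195) = 38803 + 195*(7 + 2*195) = 38803 + 195*(7 + 390) = 38803 + 195*397 = 38803 + 77415 = 116218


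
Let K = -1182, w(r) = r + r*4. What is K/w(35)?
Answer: -1182/175 ≈ -6.7543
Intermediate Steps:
w(r) = 5*r (w(r) = r + 4*r = 5*r)
K/w(35) = -1182/(5*35) = -1182/175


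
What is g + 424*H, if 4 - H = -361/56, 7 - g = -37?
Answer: 31313/7 ≈ 4473.3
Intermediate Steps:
g = 44 (g = 7 - 1*(-37) = 7 + 37 = 44)
H = 585/56 (H = 4 - (-361)/56 = 4 - 1*(-361/56) = 4 + 361/56 = 585/56 ≈ 10.446)
g + 424*H = 44 + 424*(585/56) = 44 + 31005/7 = 31313/7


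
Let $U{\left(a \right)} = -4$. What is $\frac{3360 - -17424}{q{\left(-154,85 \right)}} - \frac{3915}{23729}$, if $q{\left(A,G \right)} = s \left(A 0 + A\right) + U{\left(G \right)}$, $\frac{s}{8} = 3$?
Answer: $- \frac{126917259}{21949325} \approx -5.7823$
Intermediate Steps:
$s = 24$ ($s = 8 \cdot 3 = 24$)
$q{\left(A,G \right)} = -4 + 24 A$ ($q{\left(A,G \right)} = 24 \left(A 0 + A\right) - 4 = 24 \left(0 + A\right) - 4 = 24 A - 4 = -4 + 24 A$)
$\frac{3360 - -17424}{q{\left(-154,85 \right)}} - \frac{3915}{23729} = \frac{3360 - -17424}{-4 + 24 \left(-154\right)} - \frac{3915}{23729} = \frac{3360 + 17424}{-4 - 3696} - \frac{3915}{23729} = \frac{20784}{-3700} - \frac{3915}{23729} = 20784 \left(- \frac{1}{3700}\right) - \frac{3915}{23729} = - \frac{5196}{925} - \frac{3915}{23729} = - \frac{126917259}{21949325}$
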